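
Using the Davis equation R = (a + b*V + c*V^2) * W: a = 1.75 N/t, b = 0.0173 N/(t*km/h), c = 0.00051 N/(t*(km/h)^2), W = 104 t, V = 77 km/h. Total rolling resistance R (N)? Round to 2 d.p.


b*V = 0.0173 * 77 = 1.3321
c*V^2 = 0.00051 * 5929 = 3.02379
R_per_t = 1.75 + 1.3321 + 3.02379 = 6.10589 N/t
R_total = 6.10589 * 104 = 635.01 N

635.01


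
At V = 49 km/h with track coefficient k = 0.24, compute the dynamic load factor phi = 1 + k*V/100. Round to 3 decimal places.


phi = 1 + k * V / 100
phi = 1 + 0.24 * 49 / 100
phi = 1 + 0.1176
phi = 1.118

1.118


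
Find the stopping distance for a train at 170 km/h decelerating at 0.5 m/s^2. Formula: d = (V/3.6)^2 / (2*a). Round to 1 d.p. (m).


Convert speed: V = 170 / 3.6 = 47.2222 m/s
V^2 = 2229.9383
d = 2229.9383 / (2 * 0.5)
d = 2229.9383 / 1.0
d = 2229.9 m

2229.9


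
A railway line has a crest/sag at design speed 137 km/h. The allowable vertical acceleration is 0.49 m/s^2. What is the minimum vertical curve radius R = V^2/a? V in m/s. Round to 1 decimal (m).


Convert speed: V = 137 / 3.6 = 38.0556 m/s
V^2 = 1448.2253 m^2/s^2
R_v = 1448.2253 / 0.49
R_v = 2955.6 m

2955.6


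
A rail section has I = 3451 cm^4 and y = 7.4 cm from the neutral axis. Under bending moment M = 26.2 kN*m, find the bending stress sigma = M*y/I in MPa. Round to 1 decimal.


Convert units:
M = 26.2 kN*m = 26200000 N*mm
y = 7.4 cm = 74 mm
I = 3451 cm^4 = 34510000 mm^4
sigma = 26200000 * 74 / 34510000
sigma = 56.2 MPa

56.2


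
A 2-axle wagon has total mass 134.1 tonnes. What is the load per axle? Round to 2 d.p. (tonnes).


Load per axle = total weight / number of axles
Load = 134.1 / 2
Load = 67.05 tonnes

67.05


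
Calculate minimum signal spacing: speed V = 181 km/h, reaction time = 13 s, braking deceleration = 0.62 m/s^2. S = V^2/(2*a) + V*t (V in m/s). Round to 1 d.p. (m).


V = 181 / 3.6 = 50.2778 m/s
Braking distance = 50.2778^2 / (2*0.62) = 2038.5927 m
Sighting distance = 50.2778 * 13 = 653.6111 m
S = 2038.5927 + 653.6111 = 2692.2 m

2692.2


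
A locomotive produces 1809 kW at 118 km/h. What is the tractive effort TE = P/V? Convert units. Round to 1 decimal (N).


Convert: P = 1809 kW = 1809000 W
V = 118 / 3.6 = 32.7778 m/s
TE = 1809000 / 32.7778
TE = 55189.8 N

55189.8


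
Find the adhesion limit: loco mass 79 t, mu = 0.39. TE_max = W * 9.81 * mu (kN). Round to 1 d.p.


TE_max = W * g * mu
TE_max = 79 * 9.81 * 0.39
TE_max = 774.99 * 0.39
TE_max = 302.2 kN

302.2


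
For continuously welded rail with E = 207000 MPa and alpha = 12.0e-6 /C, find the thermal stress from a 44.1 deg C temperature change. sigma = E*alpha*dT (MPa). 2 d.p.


sigma = E * alpha * dT
sigma = 207000 * 12.0e-6 * 44.1
sigma = 2.484 * 44.1
sigma = 109.54 MPa

109.54


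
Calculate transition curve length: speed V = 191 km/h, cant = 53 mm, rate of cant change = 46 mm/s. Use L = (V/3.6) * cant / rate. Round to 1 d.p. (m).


Convert speed: V = 191 / 3.6 = 53.0556 m/s
L = 53.0556 * 53 / 46
L = 2811.9444 / 46
L = 61.1 m

61.1


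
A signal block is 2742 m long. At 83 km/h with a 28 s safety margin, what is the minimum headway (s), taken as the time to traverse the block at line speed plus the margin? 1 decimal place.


V = 83 / 3.6 = 23.0556 m/s
Block traversal time = 2742 / 23.0556 = 118.9301 s
Headway = 118.9301 + 28
Headway = 146.9 s

146.9


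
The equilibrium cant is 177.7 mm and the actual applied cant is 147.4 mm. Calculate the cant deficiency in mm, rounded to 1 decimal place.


Cant deficiency = equilibrium cant - actual cant
CD = 177.7 - 147.4
CD = 30.3 mm

30.3


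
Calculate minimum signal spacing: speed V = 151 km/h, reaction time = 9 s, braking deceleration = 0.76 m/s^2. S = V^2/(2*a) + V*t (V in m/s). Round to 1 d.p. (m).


V = 151 / 3.6 = 41.9444 m/s
Braking distance = 41.9444^2 / (2*0.76) = 1157.4582 m
Sighting distance = 41.9444 * 9 = 377.5 m
S = 1157.4582 + 377.5 = 1535.0 m

1535.0


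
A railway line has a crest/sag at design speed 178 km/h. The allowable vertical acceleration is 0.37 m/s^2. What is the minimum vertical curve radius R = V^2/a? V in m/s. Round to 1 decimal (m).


Convert speed: V = 178 / 3.6 = 49.4444 m/s
V^2 = 2444.7531 m^2/s^2
R_v = 2444.7531 / 0.37
R_v = 6607.4 m

6607.4


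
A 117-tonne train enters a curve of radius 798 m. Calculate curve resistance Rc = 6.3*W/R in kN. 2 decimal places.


Rc = 6.3 * W / R
Rc = 6.3 * 117 / 798
Rc = 737.1 / 798
Rc = 0.92 kN

0.92


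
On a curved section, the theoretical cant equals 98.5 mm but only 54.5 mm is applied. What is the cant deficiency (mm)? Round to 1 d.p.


Cant deficiency = equilibrium cant - actual cant
CD = 98.5 - 54.5
CD = 44.0 mm

44.0


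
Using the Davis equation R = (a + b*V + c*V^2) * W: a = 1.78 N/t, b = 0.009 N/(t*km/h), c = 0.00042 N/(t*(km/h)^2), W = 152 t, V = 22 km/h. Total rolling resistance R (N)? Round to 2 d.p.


b*V = 0.009 * 22 = 0.198
c*V^2 = 0.00042 * 484 = 0.20328
R_per_t = 1.78 + 0.198 + 0.20328 = 2.18128 N/t
R_total = 2.18128 * 152 = 331.55 N

331.55


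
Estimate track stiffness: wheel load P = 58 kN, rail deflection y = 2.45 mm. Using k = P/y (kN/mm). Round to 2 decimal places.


Track stiffness k = P / y
k = 58 / 2.45
k = 23.67 kN/mm

23.67


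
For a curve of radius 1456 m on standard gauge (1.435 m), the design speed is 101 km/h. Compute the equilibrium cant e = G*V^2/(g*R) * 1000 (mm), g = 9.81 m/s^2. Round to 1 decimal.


Convert speed: V = 101 / 3.6 = 28.0556 m/s
Apply formula: e = 1.435 * 28.0556^2 / (9.81 * 1456)
e = 1.435 * 787.1142 / 14283.36
e = 0.079079 m = 79.1 mm

79.1


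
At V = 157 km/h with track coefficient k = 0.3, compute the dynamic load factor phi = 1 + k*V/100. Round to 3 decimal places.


phi = 1 + k * V / 100
phi = 1 + 0.3 * 157 / 100
phi = 1 + 0.471
phi = 1.471

1.471


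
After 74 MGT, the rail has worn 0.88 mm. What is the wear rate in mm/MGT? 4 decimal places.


Wear rate = total wear / cumulative tonnage
Rate = 0.88 / 74
Rate = 0.0119 mm/MGT

0.0119


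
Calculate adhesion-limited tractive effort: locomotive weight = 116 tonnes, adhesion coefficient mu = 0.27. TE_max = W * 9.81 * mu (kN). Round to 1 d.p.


TE_max = W * g * mu
TE_max = 116 * 9.81 * 0.27
TE_max = 1137.96 * 0.27
TE_max = 307.2 kN

307.2


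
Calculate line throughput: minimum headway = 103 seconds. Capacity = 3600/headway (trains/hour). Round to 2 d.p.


Capacity = 3600 / headway
Capacity = 3600 / 103
Capacity = 34.95 trains/hour

34.95


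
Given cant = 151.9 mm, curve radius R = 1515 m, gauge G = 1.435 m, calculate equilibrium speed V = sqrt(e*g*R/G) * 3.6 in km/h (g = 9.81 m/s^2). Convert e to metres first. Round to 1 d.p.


Convert cant: e = 151.9 mm = 0.1519 m
V_ms = sqrt(0.1519 * 9.81 * 1515 / 1.435)
V_ms = sqrt(1573.212951) = 39.6637 m/s
V = 39.6637 * 3.6 = 142.8 km/h

142.8


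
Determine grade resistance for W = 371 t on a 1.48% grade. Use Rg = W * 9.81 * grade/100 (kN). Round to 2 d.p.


Rg = W * 9.81 * grade / 100
Rg = 371 * 9.81 * 1.48 / 100
Rg = 3639.51 * 0.0148
Rg = 53.86 kN

53.86


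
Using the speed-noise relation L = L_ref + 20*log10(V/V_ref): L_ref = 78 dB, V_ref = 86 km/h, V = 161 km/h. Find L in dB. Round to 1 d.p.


V/V_ref = 161 / 86 = 1.872093
log10(1.872093) = 0.272327
20 * 0.272327 = 5.4465
L = 78 + 5.4465 = 83.4 dB

83.4


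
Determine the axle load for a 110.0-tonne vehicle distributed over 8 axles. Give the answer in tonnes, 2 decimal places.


Load per axle = total weight / number of axles
Load = 110.0 / 8
Load = 13.75 tonnes

13.75


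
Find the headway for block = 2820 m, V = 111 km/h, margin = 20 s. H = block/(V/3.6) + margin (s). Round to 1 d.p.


V = 111 / 3.6 = 30.8333 m/s
Block traversal time = 2820 / 30.8333 = 91.4595 s
Headway = 91.4595 + 20
Headway = 111.5 s

111.5


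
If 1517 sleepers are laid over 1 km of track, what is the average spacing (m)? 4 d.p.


Spacing = 1000 m / number of sleepers
Spacing = 1000 / 1517
Spacing = 0.6592 m

0.6592


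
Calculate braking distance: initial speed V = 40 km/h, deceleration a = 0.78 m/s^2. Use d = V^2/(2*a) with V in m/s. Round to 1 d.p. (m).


Convert speed: V = 40 / 3.6 = 11.1111 m/s
V^2 = 123.4568
d = 123.4568 / (2 * 0.78)
d = 123.4568 / 1.56
d = 79.1 m

79.1


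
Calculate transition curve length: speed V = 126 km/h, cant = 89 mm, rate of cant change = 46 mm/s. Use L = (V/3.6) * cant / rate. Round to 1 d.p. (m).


Convert speed: V = 126 / 3.6 = 35.0 m/s
L = 35.0 * 89 / 46
L = 3115.0 / 46
L = 67.7 m

67.7


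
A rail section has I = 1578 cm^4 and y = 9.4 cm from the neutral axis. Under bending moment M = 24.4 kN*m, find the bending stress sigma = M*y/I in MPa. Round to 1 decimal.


Convert units:
M = 24.4 kN*m = 24400000 N*mm
y = 9.4 cm = 94 mm
I = 1578 cm^4 = 15780000 mm^4
sigma = 24400000 * 94 / 15780000
sigma = 145.3 MPa

145.3


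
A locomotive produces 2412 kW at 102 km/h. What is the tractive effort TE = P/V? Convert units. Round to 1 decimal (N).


Convert: P = 2412 kW = 2412000 W
V = 102 / 3.6 = 28.3333 m/s
TE = 2412000 / 28.3333
TE = 85129.4 N

85129.4


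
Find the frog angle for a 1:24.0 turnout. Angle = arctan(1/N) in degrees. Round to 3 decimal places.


1/N = 1/24.0 = 0.041667
angle = arctan(0.041667) = 0.041643 rad
angle = 0.041643 * 180/pi = 2.386 degrees

2.386


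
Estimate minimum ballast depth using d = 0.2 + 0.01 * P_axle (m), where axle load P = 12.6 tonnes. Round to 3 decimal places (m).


d = 0.2 + 0.01 * 12.6
d = 0.2 + 0.126
d = 0.326 m

0.326


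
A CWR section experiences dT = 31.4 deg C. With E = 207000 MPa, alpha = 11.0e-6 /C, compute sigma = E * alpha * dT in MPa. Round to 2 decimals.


sigma = E * alpha * dT
sigma = 207000 * 11.0e-6 * 31.4
sigma = 2.277 * 31.4
sigma = 71.50 MPa

71.50


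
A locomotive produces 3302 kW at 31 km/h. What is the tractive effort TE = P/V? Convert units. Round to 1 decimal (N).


Convert: P = 3302 kW = 3302000 W
V = 31 / 3.6 = 8.6111 m/s
TE = 3302000 / 8.6111
TE = 383458.1 N

383458.1


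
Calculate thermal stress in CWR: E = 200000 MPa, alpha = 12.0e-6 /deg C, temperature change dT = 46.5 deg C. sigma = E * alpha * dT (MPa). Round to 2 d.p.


sigma = E * alpha * dT
sigma = 200000 * 12.0e-6 * 46.5
sigma = 2.4 * 46.5
sigma = 111.60 MPa

111.60


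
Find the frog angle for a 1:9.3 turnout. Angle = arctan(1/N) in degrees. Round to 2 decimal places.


1/N = 1/9.3 = 0.107527
angle = arctan(0.107527) = 0.107115 rad
angle = 0.107115 * 180/pi = 6.14 degrees

6.14


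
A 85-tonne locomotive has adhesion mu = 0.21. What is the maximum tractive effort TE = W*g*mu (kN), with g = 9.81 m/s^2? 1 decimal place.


TE_max = W * g * mu
TE_max = 85 * 9.81 * 0.21
TE_max = 833.85 * 0.21
TE_max = 175.1 kN

175.1


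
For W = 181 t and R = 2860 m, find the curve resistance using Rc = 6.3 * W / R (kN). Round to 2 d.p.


Rc = 6.3 * W / R
Rc = 6.3 * 181 / 2860
Rc = 1140.3 / 2860
Rc = 0.40 kN

0.40


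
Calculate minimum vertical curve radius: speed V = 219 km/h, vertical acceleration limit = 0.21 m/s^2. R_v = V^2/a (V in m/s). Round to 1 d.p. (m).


Convert speed: V = 219 / 3.6 = 60.8333 m/s
V^2 = 3700.6944 m^2/s^2
R_v = 3700.6944 / 0.21
R_v = 17622.4 m

17622.4


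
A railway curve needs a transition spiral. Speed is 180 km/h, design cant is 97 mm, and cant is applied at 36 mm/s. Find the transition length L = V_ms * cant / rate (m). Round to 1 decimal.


Convert speed: V = 180 / 3.6 = 50.0 m/s
L = 50.0 * 97 / 36
L = 4850.0 / 36
L = 134.7 m

134.7


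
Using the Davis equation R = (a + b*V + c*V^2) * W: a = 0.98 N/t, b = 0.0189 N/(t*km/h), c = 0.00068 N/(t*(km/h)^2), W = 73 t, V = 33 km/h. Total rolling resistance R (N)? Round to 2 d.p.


b*V = 0.0189 * 33 = 0.6237
c*V^2 = 0.00068 * 1089 = 0.74052
R_per_t = 0.98 + 0.6237 + 0.74052 = 2.34422 N/t
R_total = 2.34422 * 73 = 171.13 N

171.13


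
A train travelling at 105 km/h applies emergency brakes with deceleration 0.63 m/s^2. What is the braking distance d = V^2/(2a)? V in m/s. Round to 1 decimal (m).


Convert speed: V = 105 / 3.6 = 29.1667 m/s
V^2 = 850.6944
d = 850.6944 / (2 * 0.63)
d = 850.6944 / 1.26
d = 675.2 m

675.2


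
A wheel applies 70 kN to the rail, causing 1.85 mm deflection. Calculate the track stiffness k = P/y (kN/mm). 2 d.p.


Track stiffness k = P / y
k = 70 / 1.85
k = 37.84 kN/mm

37.84


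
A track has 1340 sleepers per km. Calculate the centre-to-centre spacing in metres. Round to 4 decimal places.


Spacing = 1000 m / number of sleepers
Spacing = 1000 / 1340
Spacing = 0.7463 m

0.7463


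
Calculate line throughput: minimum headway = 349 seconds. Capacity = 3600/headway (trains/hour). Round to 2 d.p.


Capacity = 3600 / headway
Capacity = 3600 / 349
Capacity = 10.32 trains/hour

10.32


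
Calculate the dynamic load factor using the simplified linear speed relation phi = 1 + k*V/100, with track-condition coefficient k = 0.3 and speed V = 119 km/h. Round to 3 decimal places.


phi = 1 + k * V / 100
phi = 1 + 0.3 * 119 / 100
phi = 1 + 0.357
phi = 1.357

1.357


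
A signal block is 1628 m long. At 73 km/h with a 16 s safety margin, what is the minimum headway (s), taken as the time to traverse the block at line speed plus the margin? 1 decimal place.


V = 73 / 3.6 = 20.2778 m/s
Block traversal time = 1628 / 20.2778 = 80.2849 s
Headway = 80.2849 + 16
Headway = 96.3 s

96.3


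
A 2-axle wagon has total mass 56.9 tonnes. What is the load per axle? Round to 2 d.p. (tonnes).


Load per axle = total weight / number of axles
Load = 56.9 / 2
Load = 28.45 tonnes

28.45


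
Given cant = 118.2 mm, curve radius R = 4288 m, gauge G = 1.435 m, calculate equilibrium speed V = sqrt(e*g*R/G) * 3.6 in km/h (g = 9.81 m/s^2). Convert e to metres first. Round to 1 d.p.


Convert cant: e = 118.2 mm = 0.1182 m
V_ms = sqrt(0.1182 * 9.81 * 4288 / 1.435)
V_ms = sqrt(3464.889266) = 58.8633 m/s
V = 58.8633 * 3.6 = 211.9 km/h

211.9


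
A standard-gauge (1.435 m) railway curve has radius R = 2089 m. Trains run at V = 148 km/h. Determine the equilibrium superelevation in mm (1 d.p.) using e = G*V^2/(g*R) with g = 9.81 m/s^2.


Convert speed: V = 148 / 3.6 = 41.1111 m/s
Apply formula: e = 1.435 * 41.1111^2 / (9.81 * 2089)
e = 1.435 * 1690.1235 / 20493.09
e = 0.118349 m = 118.3 mm

118.3


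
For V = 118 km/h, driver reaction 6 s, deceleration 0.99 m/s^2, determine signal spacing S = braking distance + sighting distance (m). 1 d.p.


V = 118 / 3.6 = 32.7778 m/s
Braking distance = 32.7778^2 / (2*0.99) = 542.6175 m
Sighting distance = 32.7778 * 6 = 196.6667 m
S = 542.6175 + 196.6667 = 739.3 m

739.3


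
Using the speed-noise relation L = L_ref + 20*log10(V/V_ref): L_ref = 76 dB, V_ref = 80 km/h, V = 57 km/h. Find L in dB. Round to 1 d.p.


V/V_ref = 57 / 80 = 0.7125
log10(0.7125) = -0.147215
20 * -0.147215 = -2.9443
L = 76 + -2.9443 = 73.1 dB

73.1


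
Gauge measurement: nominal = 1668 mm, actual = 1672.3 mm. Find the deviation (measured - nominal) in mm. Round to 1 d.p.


Deviation = measured - nominal
Deviation = 1672.3 - 1668
Deviation = 4.3 mm

4.3


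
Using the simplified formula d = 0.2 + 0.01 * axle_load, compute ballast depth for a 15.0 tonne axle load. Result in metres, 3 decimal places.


d = 0.2 + 0.01 * 15.0
d = 0.2 + 0.15
d = 0.350 m

0.350


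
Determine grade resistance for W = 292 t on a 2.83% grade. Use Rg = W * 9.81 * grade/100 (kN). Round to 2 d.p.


Rg = W * 9.81 * grade / 100
Rg = 292 * 9.81 * 2.83 / 100
Rg = 2864.52 * 0.0283
Rg = 81.07 kN

81.07


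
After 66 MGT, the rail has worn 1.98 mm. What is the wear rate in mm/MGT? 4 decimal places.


Wear rate = total wear / cumulative tonnage
Rate = 1.98 / 66
Rate = 0.0300 mm/MGT

0.0300


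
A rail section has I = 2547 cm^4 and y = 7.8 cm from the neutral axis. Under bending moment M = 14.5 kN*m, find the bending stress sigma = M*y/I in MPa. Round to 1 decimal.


Convert units:
M = 14.5 kN*m = 14500000 N*mm
y = 7.8 cm = 78 mm
I = 2547 cm^4 = 25470000 mm^4
sigma = 14500000 * 78 / 25470000
sigma = 44.4 MPa

44.4


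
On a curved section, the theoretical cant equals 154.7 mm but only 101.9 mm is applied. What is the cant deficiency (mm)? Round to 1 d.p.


Cant deficiency = equilibrium cant - actual cant
CD = 154.7 - 101.9
CD = 52.8 mm

52.8


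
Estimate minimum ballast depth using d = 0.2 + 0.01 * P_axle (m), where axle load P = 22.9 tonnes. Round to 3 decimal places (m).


d = 0.2 + 0.01 * 22.9
d = 0.2 + 0.229
d = 0.429 m

0.429


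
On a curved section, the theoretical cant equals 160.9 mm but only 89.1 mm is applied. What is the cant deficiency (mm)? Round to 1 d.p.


Cant deficiency = equilibrium cant - actual cant
CD = 160.9 - 89.1
CD = 71.8 mm

71.8


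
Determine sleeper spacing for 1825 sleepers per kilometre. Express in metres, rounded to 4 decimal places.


Spacing = 1000 m / number of sleepers
Spacing = 1000 / 1825
Spacing = 0.5479 m

0.5479


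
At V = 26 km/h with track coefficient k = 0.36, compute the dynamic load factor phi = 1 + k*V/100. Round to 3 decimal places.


phi = 1 + k * V / 100
phi = 1 + 0.36 * 26 / 100
phi = 1 + 0.0936
phi = 1.094

1.094


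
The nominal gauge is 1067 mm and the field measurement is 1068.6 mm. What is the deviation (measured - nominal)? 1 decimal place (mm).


Deviation = measured - nominal
Deviation = 1068.6 - 1067
Deviation = 1.6 mm

1.6


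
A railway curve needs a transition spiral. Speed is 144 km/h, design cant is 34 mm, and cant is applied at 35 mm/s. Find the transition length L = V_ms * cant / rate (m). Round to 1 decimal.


Convert speed: V = 144 / 3.6 = 40.0 m/s
L = 40.0 * 34 / 35
L = 1360.0 / 35
L = 38.9 m

38.9


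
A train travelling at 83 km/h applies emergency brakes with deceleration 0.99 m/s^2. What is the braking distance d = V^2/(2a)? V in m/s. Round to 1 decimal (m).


Convert speed: V = 83 / 3.6 = 23.0556 m/s
V^2 = 531.5586
d = 531.5586 / (2 * 0.99)
d = 531.5586 / 1.98
d = 268.5 m

268.5


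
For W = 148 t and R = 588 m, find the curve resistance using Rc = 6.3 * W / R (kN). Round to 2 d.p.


Rc = 6.3 * W / R
Rc = 6.3 * 148 / 588
Rc = 932.4 / 588
Rc = 1.59 kN

1.59


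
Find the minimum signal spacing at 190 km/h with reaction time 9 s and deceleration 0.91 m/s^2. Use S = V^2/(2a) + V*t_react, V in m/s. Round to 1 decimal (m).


V = 190 / 3.6 = 52.7778 m/s
Braking distance = 52.7778^2 / (2*0.91) = 1530.4911 m
Sighting distance = 52.7778 * 9 = 475.0 m
S = 1530.4911 + 475.0 = 2005.5 m

2005.5


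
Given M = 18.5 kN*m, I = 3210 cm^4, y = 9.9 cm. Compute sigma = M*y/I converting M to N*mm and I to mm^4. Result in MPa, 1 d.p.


Convert units:
M = 18.5 kN*m = 18500000 N*mm
y = 9.9 cm = 99 mm
I = 3210 cm^4 = 32100000 mm^4
sigma = 18500000 * 99 / 32100000
sigma = 57.1 MPa

57.1


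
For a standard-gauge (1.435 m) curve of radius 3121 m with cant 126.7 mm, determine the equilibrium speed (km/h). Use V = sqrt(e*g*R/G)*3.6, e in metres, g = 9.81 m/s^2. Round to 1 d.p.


Convert cant: e = 126.7 mm = 0.1267 m
V_ms = sqrt(0.1267 * 9.81 * 3121 / 1.435)
V_ms = sqrt(2703.257956) = 51.9929 m/s
V = 51.9929 * 3.6 = 187.2 km/h

187.2


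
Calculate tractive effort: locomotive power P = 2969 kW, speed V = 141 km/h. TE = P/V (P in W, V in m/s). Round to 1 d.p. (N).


Convert: P = 2969 kW = 2969000 W
V = 141 / 3.6 = 39.1667 m/s
TE = 2969000 / 39.1667
TE = 75804.3 N

75804.3


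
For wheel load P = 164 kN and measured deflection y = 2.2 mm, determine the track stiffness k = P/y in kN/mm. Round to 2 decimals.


Track stiffness k = P / y
k = 164 / 2.2
k = 74.55 kN/mm

74.55


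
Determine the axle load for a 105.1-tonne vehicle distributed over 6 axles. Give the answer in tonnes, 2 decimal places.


Load per axle = total weight / number of axles
Load = 105.1 / 6
Load = 17.52 tonnes

17.52


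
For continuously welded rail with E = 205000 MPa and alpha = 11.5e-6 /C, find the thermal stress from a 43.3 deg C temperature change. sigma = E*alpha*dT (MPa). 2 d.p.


sigma = E * alpha * dT
sigma = 205000 * 11.5e-6 * 43.3
sigma = 2.3575 * 43.3
sigma = 102.08 MPa

102.08


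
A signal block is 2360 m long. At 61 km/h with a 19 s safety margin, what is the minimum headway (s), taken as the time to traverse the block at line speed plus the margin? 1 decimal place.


V = 61 / 3.6 = 16.9444 m/s
Block traversal time = 2360 / 16.9444 = 139.2787 s
Headway = 139.2787 + 19
Headway = 158.3 s

158.3


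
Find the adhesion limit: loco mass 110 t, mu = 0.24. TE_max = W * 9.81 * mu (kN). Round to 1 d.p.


TE_max = W * g * mu
TE_max = 110 * 9.81 * 0.24
TE_max = 1079.1 * 0.24
TE_max = 259.0 kN

259.0


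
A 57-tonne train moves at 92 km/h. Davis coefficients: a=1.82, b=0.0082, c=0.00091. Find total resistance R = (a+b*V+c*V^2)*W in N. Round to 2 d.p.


b*V = 0.0082 * 92 = 0.7544
c*V^2 = 0.00091 * 8464 = 7.70224
R_per_t = 1.82 + 0.7544 + 7.70224 = 10.27664 N/t
R_total = 10.27664 * 57 = 585.77 N

585.77


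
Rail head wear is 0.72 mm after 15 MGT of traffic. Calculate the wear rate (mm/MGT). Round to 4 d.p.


Wear rate = total wear / cumulative tonnage
Rate = 0.72 / 15
Rate = 0.0480 mm/MGT

0.0480


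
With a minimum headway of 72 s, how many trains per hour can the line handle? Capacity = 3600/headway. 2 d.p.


Capacity = 3600 / headway
Capacity = 3600 / 72
Capacity = 50.00 trains/hour

50.00


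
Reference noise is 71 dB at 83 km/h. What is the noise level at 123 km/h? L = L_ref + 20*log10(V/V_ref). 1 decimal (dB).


V/V_ref = 123 / 83 = 1.481928
log10(1.481928) = 0.170827
20 * 0.170827 = 3.4165
L = 71 + 3.4165 = 74.4 dB

74.4


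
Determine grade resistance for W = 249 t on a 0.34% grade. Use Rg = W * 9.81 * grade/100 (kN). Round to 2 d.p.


Rg = W * 9.81 * grade / 100
Rg = 249 * 9.81 * 0.34 / 100
Rg = 2442.69 * 0.0034
Rg = 8.31 kN

8.31


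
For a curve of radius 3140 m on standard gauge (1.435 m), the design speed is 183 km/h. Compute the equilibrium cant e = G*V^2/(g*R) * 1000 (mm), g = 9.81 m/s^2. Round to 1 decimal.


Convert speed: V = 183 / 3.6 = 50.8333 m/s
Apply formula: e = 1.435 * 50.8333^2 / (9.81 * 3140)
e = 1.435 * 2584.0278 / 30803.4
e = 0.120379 m = 120.4 mm

120.4


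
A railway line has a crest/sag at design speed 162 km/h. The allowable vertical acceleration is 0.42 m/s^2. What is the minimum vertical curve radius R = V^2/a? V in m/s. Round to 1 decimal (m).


Convert speed: V = 162 / 3.6 = 45.0 m/s
V^2 = 2025.0 m^2/s^2
R_v = 2025.0 / 0.42
R_v = 4821.4 m

4821.4


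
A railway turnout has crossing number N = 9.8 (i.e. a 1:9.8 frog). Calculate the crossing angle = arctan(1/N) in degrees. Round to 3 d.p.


1/N = 1/9.8 = 0.102041
angle = arctan(0.102041) = 0.101689 rad
angle = 0.101689 * 180/pi = 5.826 degrees

5.826


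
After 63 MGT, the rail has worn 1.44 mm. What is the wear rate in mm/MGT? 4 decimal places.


Wear rate = total wear / cumulative tonnage
Rate = 1.44 / 63
Rate = 0.0229 mm/MGT

0.0229


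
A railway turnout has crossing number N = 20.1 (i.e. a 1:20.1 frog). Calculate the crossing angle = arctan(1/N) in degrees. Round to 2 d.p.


1/N = 1/20.1 = 0.049751
angle = arctan(0.049751) = 0.04971 rad
angle = 0.04971 * 180/pi = 2.85 degrees

2.85


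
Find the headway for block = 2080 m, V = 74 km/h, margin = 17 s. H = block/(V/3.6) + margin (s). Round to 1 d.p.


V = 74 / 3.6 = 20.5556 m/s
Block traversal time = 2080 / 20.5556 = 101.1892 s
Headway = 101.1892 + 17
Headway = 118.2 s

118.2


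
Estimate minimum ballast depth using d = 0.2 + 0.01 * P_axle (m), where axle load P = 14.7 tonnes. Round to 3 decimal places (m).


d = 0.2 + 0.01 * 14.7
d = 0.2 + 0.147
d = 0.347 m

0.347


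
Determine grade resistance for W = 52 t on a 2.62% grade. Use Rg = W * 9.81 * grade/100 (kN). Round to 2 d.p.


Rg = W * 9.81 * grade / 100
Rg = 52 * 9.81 * 2.62 / 100
Rg = 510.12 * 0.0262
Rg = 13.37 kN

13.37


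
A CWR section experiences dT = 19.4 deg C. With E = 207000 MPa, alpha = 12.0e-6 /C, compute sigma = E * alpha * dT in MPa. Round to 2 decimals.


sigma = E * alpha * dT
sigma = 207000 * 12.0e-6 * 19.4
sigma = 2.484 * 19.4
sigma = 48.19 MPa

48.19


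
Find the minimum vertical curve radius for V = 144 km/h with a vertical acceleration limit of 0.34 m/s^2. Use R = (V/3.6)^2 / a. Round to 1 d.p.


Convert speed: V = 144 / 3.6 = 40.0 m/s
V^2 = 1600.0 m^2/s^2
R_v = 1600.0 / 0.34
R_v = 4705.9 m

4705.9


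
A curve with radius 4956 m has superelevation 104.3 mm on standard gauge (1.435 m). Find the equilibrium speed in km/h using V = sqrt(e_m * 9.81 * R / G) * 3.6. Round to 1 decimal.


Convert cant: e = 104.3 mm = 0.1043 m
V_ms = sqrt(0.1043 * 9.81 * 4956 / 1.435)
V_ms = sqrt(3533.724702) = 59.4451 m/s
V = 59.4451 * 3.6 = 214.0 km/h

214.0


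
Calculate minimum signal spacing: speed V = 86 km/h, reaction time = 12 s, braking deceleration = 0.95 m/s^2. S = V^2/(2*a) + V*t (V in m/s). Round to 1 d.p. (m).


V = 86 / 3.6 = 23.8889 m/s
Braking distance = 23.8889^2 / (2*0.95) = 300.3574 m
Sighting distance = 23.8889 * 12 = 286.6667 m
S = 300.3574 + 286.6667 = 587.0 m

587.0


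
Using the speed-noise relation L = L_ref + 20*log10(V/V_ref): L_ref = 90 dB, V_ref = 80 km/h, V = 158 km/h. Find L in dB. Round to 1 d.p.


V/V_ref = 158 / 80 = 1.975
log10(1.975) = 0.295567
20 * 0.295567 = 5.9113
L = 90 + 5.9113 = 95.9 dB

95.9


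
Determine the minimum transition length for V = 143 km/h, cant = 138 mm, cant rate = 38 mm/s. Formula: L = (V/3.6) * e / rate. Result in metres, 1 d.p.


Convert speed: V = 143 / 3.6 = 39.7222 m/s
L = 39.7222 * 138 / 38
L = 5481.6667 / 38
L = 144.3 m

144.3


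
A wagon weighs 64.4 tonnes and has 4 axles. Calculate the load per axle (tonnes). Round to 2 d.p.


Load per axle = total weight / number of axles
Load = 64.4 / 4
Load = 16.10 tonnes

16.10


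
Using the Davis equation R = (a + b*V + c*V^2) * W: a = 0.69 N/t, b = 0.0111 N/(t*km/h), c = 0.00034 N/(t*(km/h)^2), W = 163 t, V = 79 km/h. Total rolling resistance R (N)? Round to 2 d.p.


b*V = 0.0111 * 79 = 0.8769
c*V^2 = 0.00034 * 6241 = 2.12194
R_per_t = 0.69 + 0.8769 + 2.12194 = 3.68884 N/t
R_total = 3.68884 * 163 = 601.28 N

601.28


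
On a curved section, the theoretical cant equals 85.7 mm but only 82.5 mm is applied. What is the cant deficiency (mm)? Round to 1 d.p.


Cant deficiency = equilibrium cant - actual cant
CD = 85.7 - 82.5
CD = 3.2 mm

3.2


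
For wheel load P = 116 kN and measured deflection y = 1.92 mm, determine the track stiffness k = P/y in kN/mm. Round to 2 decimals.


Track stiffness k = P / y
k = 116 / 1.92
k = 60.42 kN/mm

60.42


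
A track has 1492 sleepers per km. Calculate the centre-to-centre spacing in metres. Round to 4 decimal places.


Spacing = 1000 m / number of sleepers
Spacing = 1000 / 1492
Spacing = 0.6702 m

0.6702


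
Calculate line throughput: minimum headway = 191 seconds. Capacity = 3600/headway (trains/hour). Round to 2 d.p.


Capacity = 3600 / headway
Capacity = 3600 / 191
Capacity = 18.85 trains/hour

18.85


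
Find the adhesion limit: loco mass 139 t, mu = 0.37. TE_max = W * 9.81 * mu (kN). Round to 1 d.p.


TE_max = W * g * mu
TE_max = 139 * 9.81 * 0.37
TE_max = 1363.59 * 0.37
TE_max = 504.5 kN

504.5


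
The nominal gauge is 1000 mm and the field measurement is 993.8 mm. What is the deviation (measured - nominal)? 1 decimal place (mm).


Deviation = measured - nominal
Deviation = 993.8 - 1000
Deviation = -6.2 mm

-6.2


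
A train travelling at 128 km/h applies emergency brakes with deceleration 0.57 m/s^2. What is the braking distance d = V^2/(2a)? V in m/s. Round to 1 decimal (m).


Convert speed: V = 128 / 3.6 = 35.5556 m/s
V^2 = 1264.1975
d = 1264.1975 / (2 * 0.57)
d = 1264.1975 / 1.14
d = 1108.9 m

1108.9


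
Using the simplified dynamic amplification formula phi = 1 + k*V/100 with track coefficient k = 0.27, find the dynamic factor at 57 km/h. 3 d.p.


phi = 1 + k * V / 100
phi = 1 + 0.27 * 57 / 100
phi = 1 + 0.1539
phi = 1.154

1.154


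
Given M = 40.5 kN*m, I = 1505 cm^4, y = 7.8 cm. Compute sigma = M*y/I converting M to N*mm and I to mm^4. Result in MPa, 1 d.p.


Convert units:
M = 40.5 kN*m = 40500000 N*mm
y = 7.8 cm = 78 mm
I = 1505 cm^4 = 15050000 mm^4
sigma = 40500000 * 78 / 15050000
sigma = 209.9 MPa

209.9


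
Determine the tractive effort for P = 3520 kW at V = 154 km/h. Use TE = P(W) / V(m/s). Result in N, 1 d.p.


Convert: P = 3520 kW = 3520000 W
V = 154 / 3.6 = 42.7778 m/s
TE = 3520000 / 42.7778
TE = 82285.7 N

82285.7


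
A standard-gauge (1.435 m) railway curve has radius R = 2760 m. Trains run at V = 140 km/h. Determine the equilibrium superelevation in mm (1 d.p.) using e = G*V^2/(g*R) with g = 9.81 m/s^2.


Convert speed: V = 140 / 3.6 = 38.8889 m/s
Apply formula: e = 1.435 * 38.8889^2 / (9.81 * 2760)
e = 1.435 * 1512.3457 / 27075.6
e = 0.080154 m = 80.2 mm

80.2


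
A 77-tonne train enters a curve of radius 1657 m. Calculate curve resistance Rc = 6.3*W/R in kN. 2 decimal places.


Rc = 6.3 * W / R
Rc = 6.3 * 77 / 1657
Rc = 485.1 / 1657
Rc = 0.29 kN

0.29


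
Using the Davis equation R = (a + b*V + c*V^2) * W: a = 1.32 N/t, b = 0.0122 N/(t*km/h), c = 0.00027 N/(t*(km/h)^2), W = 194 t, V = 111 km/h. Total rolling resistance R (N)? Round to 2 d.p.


b*V = 0.0122 * 111 = 1.3542
c*V^2 = 0.00027 * 12321 = 3.32667
R_per_t = 1.32 + 1.3542 + 3.32667 = 6.00087 N/t
R_total = 6.00087 * 194 = 1164.17 N

1164.17


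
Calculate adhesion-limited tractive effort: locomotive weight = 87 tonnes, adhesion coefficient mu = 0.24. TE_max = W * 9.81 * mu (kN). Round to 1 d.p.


TE_max = W * g * mu
TE_max = 87 * 9.81 * 0.24
TE_max = 853.47 * 0.24
TE_max = 204.8 kN

204.8


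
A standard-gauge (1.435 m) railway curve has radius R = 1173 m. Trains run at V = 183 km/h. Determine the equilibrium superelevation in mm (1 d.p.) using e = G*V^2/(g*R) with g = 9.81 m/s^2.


Convert speed: V = 183 / 3.6 = 50.8333 m/s
Apply formula: e = 1.435 * 50.8333^2 / (9.81 * 1173)
e = 1.435 * 2584.0278 / 11507.13
e = 0.322242 m = 322.2 mm

322.2


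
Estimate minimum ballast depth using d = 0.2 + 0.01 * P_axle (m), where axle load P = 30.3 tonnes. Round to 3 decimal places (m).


d = 0.2 + 0.01 * 30.3
d = 0.2 + 0.303
d = 0.503 m

0.503


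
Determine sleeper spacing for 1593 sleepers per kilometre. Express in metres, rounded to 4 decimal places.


Spacing = 1000 m / number of sleepers
Spacing = 1000 / 1593
Spacing = 0.6277 m

0.6277


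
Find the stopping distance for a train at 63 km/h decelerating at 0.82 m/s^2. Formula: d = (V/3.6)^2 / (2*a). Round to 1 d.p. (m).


Convert speed: V = 63 / 3.6 = 17.5 m/s
V^2 = 306.25
d = 306.25 / (2 * 0.82)
d = 306.25 / 1.64
d = 186.7 m

186.7


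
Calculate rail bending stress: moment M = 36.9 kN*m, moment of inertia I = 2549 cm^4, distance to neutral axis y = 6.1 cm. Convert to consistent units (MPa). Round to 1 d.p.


Convert units:
M = 36.9 kN*m = 36900000 N*mm
y = 6.1 cm = 61 mm
I = 2549 cm^4 = 25490000 mm^4
sigma = 36900000 * 61 / 25490000
sigma = 88.3 MPa

88.3


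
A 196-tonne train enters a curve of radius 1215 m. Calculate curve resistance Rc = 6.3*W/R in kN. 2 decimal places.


Rc = 6.3 * W / R
Rc = 6.3 * 196 / 1215
Rc = 1234.8 / 1215
Rc = 1.02 kN

1.02


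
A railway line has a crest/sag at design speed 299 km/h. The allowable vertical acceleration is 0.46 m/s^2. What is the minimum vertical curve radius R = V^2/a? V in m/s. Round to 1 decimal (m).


Convert speed: V = 299 / 3.6 = 83.0556 m/s
V^2 = 6898.2253 m^2/s^2
R_v = 6898.2253 / 0.46
R_v = 14996.1 m

14996.1


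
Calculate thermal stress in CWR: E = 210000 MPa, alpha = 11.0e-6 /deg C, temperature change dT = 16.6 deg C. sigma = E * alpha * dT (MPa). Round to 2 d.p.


sigma = E * alpha * dT
sigma = 210000 * 11.0e-6 * 16.6
sigma = 2.31 * 16.6
sigma = 38.35 MPa

38.35


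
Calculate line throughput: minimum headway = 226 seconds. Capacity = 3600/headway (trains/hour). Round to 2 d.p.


Capacity = 3600 / headway
Capacity = 3600 / 226
Capacity = 15.93 trains/hour

15.93


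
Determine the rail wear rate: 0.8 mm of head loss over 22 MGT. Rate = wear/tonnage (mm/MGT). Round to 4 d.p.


Wear rate = total wear / cumulative tonnage
Rate = 0.8 / 22
Rate = 0.0364 mm/MGT

0.0364


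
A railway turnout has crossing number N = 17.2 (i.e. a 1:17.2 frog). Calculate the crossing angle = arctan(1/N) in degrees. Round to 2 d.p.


1/N = 1/17.2 = 0.05814
angle = arctan(0.05814) = 0.058074 rad
angle = 0.058074 * 180/pi = 3.33 degrees

3.33


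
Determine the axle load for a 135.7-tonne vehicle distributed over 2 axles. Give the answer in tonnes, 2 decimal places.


Load per axle = total weight / number of axles
Load = 135.7 / 2
Load = 67.85 tonnes

67.85


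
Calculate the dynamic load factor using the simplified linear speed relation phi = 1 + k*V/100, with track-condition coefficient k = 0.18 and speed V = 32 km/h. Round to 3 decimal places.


phi = 1 + k * V / 100
phi = 1 + 0.18 * 32 / 100
phi = 1 + 0.0576
phi = 1.058

1.058


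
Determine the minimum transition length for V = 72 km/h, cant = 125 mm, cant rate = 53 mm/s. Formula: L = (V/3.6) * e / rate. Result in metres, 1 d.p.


Convert speed: V = 72 / 3.6 = 20.0 m/s
L = 20.0 * 125 / 53
L = 2500.0 / 53
L = 47.2 m

47.2


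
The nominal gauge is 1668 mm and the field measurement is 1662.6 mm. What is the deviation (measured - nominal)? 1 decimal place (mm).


Deviation = measured - nominal
Deviation = 1662.6 - 1668
Deviation = -5.4 mm

-5.4


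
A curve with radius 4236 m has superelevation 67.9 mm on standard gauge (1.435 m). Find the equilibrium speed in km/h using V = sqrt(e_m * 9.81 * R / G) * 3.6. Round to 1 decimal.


Convert cant: e = 67.9 mm = 0.0679 m
V_ms = sqrt(0.0679 * 9.81 * 4236 / 1.435)
V_ms = sqrt(1966.268546) = 44.3426 m/s
V = 44.3426 * 3.6 = 159.6 km/h

159.6


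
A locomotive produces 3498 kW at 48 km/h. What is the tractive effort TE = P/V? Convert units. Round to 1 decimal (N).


Convert: P = 3498 kW = 3498000 W
V = 48 / 3.6 = 13.3333 m/s
TE = 3498000 / 13.3333
TE = 262350.0 N

262350.0


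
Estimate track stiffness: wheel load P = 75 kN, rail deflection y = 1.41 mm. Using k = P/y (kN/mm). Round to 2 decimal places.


Track stiffness k = P / y
k = 75 / 1.41
k = 53.19 kN/mm

53.19


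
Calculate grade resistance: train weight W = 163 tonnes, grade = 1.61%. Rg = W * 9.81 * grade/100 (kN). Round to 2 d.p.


Rg = W * 9.81 * grade / 100
Rg = 163 * 9.81 * 1.61 / 100
Rg = 1599.03 * 0.0161
Rg = 25.74 kN

25.74


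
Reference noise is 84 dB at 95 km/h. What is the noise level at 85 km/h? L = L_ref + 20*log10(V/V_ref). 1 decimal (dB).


V/V_ref = 85 / 95 = 0.894737
log10(0.894737) = -0.048305
20 * -0.048305 = -0.9661
L = 84 + -0.9661 = 83.0 dB

83.0


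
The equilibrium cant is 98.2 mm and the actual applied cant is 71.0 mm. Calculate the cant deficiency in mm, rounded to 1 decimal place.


Cant deficiency = equilibrium cant - actual cant
CD = 98.2 - 71.0
CD = 27.2 mm

27.2


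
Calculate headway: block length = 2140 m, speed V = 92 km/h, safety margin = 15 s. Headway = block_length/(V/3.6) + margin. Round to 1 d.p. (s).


V = 92 / 3.6 = 25.5556 m/s
Block traversal time = 2140 / 25.5556 = 83.7391 s
Headway = 83.7391 + 15
Headway = 98.7 s

98.7


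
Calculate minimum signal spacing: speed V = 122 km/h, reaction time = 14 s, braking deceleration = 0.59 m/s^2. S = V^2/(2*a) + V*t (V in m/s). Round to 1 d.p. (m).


V = 122 / 3.6 = 33.8889 m/s
Braking distance = 33.8889^2 / (2*0.59) = 973.2685 m
Sighting distance = 33.8889 * 14 = 474.4444 m
S = 973.2685 + 474.4444 = 1447.7 m

1447.7


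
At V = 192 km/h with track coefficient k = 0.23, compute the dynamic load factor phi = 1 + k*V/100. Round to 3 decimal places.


phi = 1 + k * V / 100
phi = 1 + 0.23 * 192 / 100
phi = 1 + 0.4416
phi = 1.442

1.442


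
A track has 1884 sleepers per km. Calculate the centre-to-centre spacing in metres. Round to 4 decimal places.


Spacing = 1000 m / number of sleepers
Spacing = 1000 / 1884
Spacing = 0.5308 m

0.5308


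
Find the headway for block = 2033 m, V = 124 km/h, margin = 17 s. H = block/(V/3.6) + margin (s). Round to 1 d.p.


V = 124 / 3.6 = 34.4444 m/s
Block traversal time = 2033 / 34.4444 = 59.0226 s
Headway = 59.0226 + 17
Headway = 76.0 s

76.0


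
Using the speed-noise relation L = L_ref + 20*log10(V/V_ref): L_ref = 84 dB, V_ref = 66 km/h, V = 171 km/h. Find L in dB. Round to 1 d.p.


V/V_ref = 171 / 66 = 2.590909
log10(2.590909) = 0.413452
20 * 0.413452 = 8.269
L = 84 + 8.269 = 92.3 dB

92.3


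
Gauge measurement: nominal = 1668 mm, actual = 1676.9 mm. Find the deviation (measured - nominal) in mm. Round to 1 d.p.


Deviation = measured - nominal
Deviation = 1676.9 - 1668
Deviation = 8.9 mm

8.9


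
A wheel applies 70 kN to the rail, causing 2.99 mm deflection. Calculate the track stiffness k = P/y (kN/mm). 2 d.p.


Track stiffness k = P / y
k = 70 / 2.99
k = 23.41 kN/mm

23.41


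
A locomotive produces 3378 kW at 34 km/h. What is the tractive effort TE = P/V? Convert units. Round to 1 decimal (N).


Convert: P = 3378 kW = 3378000 W
V = 34 / 3.6 = 9.4444 m/s
TE = 3378000 / 9.4444
TE = 357670.6 N

357670.6


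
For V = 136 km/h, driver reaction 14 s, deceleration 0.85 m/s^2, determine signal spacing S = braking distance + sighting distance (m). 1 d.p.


V = 136 / 3.6 = 37.7778 m/s
Braking distance = 37.7778^2 / (2*0.85) = 839.5062 m
Sighting distance = 37.7778 * 14 = 528.8889 m
S = 839.5062 + 528.8889 = 1368.4 m

1368.4


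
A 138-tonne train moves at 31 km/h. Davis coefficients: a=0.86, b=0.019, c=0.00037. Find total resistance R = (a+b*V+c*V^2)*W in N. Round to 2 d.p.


b*V = 0.019 * 31 = 0.589
c*V^2 = 0.00037 * 961 = 0.35557
R_per_t = 0.86 + 0.589 + 0.35557 = 1.80457 N/t
R_total = 1.80457 * 138 = 249.03 N

249.03


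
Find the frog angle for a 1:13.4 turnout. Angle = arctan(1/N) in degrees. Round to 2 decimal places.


1/N = 1/13.4 = 0.074627
angle = arctan(0.074627) = 0.074489 rad
angle = 0.074489 * 180/pi = 4.27 degrees

4.27


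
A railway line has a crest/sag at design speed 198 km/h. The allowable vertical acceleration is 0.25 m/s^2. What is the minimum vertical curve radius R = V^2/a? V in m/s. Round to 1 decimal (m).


Convert speed: V = 198 / 3.6 = 55.0 m/s
V^2 = 3025.0 m^2/s^2
R_v = 3025.0 / 0.25
R_v = 12100.0 m

12100.0


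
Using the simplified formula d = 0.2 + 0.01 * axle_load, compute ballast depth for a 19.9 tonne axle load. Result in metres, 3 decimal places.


d = 0.2 + 0.01 * 19.9
d = 0.2 + 0.199
d = 0.399 m

0.399


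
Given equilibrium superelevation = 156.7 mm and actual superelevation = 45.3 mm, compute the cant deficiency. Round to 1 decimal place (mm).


Cant deficiency = equilibrium cant - actual cant
CD = 156.7 - 45.3
CD = 111.4 mm

111.4


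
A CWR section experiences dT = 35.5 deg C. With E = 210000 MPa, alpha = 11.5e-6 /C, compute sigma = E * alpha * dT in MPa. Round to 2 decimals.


sigma = E * alpha * dT
sigma = 210000 * 11.5e-6 * 35.5
sigma = 2.415 * 35.5
sigma = 85.73 MPa

85.73


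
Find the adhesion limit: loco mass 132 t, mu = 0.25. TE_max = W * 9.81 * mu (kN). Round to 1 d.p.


TE_max = W * g * mu
TE_max = 132 * 9.81 * 0.25
TE_max = 1294.92 * 0.25
TE_max = 323.7 kN

323.7


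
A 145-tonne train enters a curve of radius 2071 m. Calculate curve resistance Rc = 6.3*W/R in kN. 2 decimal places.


Rc = 6.3 * W / R
Rc = 6.3 * 145 / 2071
Rc = 913.5 / 2071
Rc = 0.44 kN

0.44


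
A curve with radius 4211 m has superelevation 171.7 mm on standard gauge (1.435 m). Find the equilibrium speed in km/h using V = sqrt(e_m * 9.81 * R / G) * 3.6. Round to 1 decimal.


Convert cant: e = 171.7 mm = 0.1717 m
V_ms = sqrt(0.1717 * 9.81 * 4211 / 1.435)
V_ms = sqrt(4942.795503) = 70.305 m/s
V = 70.305 * 3.6 = 253.1 km/h

253.1
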